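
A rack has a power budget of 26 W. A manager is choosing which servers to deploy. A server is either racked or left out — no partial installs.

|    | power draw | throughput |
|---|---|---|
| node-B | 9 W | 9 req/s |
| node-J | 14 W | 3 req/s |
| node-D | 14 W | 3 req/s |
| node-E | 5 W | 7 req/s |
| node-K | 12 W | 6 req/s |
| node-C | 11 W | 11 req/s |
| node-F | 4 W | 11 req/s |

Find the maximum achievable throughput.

31

Allowing fractional choices, the relaxed optimum would be about 35.0, but servers are indivisible.
node-B + node-E + node-F: power draw 9 + 5 + 4 = 18 ≤ 26, throughput 9 + 7 + 11 = 27.
node-B + node-C + node-F: power draw 9 + 11 + 4 = 24 ≤ 26, throughput 9 + 11 + 11 = 31.
node-E + node-C + node-F: power draw 5 + 11 + 4 = 20 ≤ 26, throughput 7 + 11 + 11 = 29.
Best is node-B, node-C, and node-F with total throughput 31.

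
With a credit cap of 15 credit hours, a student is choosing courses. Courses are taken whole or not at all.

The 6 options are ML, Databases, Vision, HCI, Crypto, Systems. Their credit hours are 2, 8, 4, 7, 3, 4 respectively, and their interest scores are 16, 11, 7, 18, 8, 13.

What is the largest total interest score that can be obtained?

47

ML + HCI + Systems: credit hours 2 + 7 + 4 = 13 ≤ 15, interest score 16 + 18 + 13 = 47.
ML + Vision + Crypto + Systems: credit hours 2 + 4 + 3 + 4 = 13 ≤ 15, interest score 16 + 7 + 8 + 13 = 44.
ML + HCI + Crypto: credit hours 2 + 7 + 3 = 12 ≤ 15, interest score 16 + 18 + 8 = 42.
Best is ML, HCI, and Systems with total interest score 47.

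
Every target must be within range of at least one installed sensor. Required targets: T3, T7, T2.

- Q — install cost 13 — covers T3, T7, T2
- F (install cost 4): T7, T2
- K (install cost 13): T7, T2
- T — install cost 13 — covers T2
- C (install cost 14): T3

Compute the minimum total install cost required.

13

This is a weighted set-cover instance.
The greedy cost-per-new-target heuristic would pick F and Q for 17, but a cheaper cover exists.
Q alone covers T3, T7, T2 — every target.
Total install cost: 13.
No cover costs less than 13.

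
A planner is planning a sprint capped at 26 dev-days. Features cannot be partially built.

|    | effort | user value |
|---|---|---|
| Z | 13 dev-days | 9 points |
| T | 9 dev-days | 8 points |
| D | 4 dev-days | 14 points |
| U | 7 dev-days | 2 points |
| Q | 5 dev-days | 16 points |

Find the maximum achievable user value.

Allowing fractional choices, the relaxed optimum would be about 43.5, but features are indivisible.
T + D + U + Q: effort 9 + 4 + 7 + 5 = 25 ≤ 26, user value 8 + 14 + 2 + 16 = 40.
T + D + Q: effort 9 + 4 + 5 = 18 ≤ 26, user value 8 + 14 + 16 = 38.
Z + D + Q: effort 13 + 4 + 5 = 22 ≤ 26, user value 9 + 14 + 16 = 39.
Best is T, D, U, and Q with total user value 40.

40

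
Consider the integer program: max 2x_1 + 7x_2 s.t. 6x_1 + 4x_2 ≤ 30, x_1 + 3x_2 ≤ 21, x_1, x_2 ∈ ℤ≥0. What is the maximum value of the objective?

(x_1,x_2)=(0,7): 6·0+4·7=28≤30, 1·0+3·7=21≤21, objective 49.
(x_1,x_2)=(1,6): 6·1+4·6=30≤30, 1·1+3·6=19≤21, objective 44.
(x_1,x_2)=(0,6): 6·0+4·6=24≤30, 1·0+3·6=18≤21, objective 42.
No feasible integer point exceeds 49.

49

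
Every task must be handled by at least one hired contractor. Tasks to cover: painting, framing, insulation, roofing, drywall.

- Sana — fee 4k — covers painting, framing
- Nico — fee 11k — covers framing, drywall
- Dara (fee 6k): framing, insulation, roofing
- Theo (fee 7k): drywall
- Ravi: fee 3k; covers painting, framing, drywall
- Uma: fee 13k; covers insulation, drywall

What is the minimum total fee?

This is a weighted set-cover instance.
Choose Dara and Ravi: together they cover painting, framing, insulation, roofing, drywall — every task.
Total fee: 6 + 3 = 9.
No cover costs less than 9.

9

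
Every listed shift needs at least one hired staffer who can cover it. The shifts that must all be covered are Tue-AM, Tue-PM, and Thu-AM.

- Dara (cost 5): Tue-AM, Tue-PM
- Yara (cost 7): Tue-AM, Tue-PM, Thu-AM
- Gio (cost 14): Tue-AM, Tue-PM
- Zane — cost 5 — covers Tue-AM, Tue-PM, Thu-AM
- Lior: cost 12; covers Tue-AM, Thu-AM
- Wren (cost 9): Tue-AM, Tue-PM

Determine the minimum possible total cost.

5

Zane alone covers Tue-AM, Tue-PM, Thu-AM — every shift.
Total cost: 5.
No cover costs less than 5.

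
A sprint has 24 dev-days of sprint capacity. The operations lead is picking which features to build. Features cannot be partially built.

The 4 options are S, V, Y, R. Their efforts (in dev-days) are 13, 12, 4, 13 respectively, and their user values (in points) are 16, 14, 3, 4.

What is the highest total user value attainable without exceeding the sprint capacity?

19

Treat it as a binary knapsack problem.
Take S and Y: effort 13 + 4 = 17 ≤ 24, user value 16 + 3 = 19.
No other feasible combination does better.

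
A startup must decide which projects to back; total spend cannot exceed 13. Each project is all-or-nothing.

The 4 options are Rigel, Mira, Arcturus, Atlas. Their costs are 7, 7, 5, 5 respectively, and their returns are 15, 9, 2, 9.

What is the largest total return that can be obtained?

24

Treat it as a binary knapsack problem.
Take Rigel and Atlas: cost 7 + 5 = 12 ≤ 13, return 15 + 9 = 24.
No other feasible combination does better.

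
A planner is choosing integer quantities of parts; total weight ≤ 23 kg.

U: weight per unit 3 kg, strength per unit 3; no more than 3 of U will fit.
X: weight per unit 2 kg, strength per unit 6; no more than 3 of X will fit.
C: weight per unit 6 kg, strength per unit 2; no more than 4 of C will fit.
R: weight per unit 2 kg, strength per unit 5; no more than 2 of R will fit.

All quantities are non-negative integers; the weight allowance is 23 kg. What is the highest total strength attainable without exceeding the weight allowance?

3×U, 3×X, and 2×R: weight 19 ≤ 23, strength 3·3 + 3·6 + 2·5 = 37.
2×U, 3×X, 1×C, and 2×R: weight 22 ≤ 23, strength 2·3 + 3·6 + 1·2 + 2·5 = 36.
Best is 37.

37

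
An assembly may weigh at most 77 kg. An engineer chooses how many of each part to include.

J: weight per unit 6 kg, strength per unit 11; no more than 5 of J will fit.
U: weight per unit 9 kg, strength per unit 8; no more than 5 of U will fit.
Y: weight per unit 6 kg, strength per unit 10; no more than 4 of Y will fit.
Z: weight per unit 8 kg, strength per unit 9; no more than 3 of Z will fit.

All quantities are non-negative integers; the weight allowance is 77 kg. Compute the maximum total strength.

113

This is a bounded integer knapsack.
5×J, 4×Y, and 2×Z: weight 70 ≤ 77, strength 5·11 + 4·10 + 2·9 = 113.
5×J, 3×Y, and 3×Z: weight 72 ≤ 77, strength 5·11 + 3·10 + 3·9 = 112.
Best is 113.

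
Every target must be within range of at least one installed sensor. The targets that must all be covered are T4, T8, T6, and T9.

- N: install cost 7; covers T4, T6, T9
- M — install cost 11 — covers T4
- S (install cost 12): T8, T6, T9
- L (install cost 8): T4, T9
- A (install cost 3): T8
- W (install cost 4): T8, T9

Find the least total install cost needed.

The greedy cost-per-new-target heuristic would pick W and N for 11, but a cheaper cover exists.
Choose N and A: together they cover T4, T8, T6, T9 — every target.
Total install cost: 7 + 3 = 10.
No cover costs less than 10.

10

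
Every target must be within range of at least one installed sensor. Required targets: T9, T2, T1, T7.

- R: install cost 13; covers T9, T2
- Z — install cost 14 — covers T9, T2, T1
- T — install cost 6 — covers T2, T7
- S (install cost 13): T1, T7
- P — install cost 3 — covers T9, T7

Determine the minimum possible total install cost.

17

The greedy cost-per-new-target heuristic would pick P, T, and S for 22, but a cheaper cover exists.
Choose Z and P: together they cover T9, T2, T1, T7 — every target.
Total install cost: 14 + 3 = 17.
No cover costs less than 17.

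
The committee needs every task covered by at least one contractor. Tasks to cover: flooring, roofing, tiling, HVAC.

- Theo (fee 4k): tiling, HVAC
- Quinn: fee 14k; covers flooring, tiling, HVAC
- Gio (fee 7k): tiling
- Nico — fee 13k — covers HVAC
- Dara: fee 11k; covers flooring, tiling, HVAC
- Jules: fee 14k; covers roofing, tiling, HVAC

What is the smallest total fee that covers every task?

This is a weighted set-cover instance.
The greedy cost-per-new-task heuristic would pick Theo, Dara, and Jules for 29, but a cheaper cover exists.
Choose Dara and Jules: together they cover flooring, roofing, tiling, HVAC — every task.
Total fee: 11 + 14 = 25.
No cover costs less than 25.

25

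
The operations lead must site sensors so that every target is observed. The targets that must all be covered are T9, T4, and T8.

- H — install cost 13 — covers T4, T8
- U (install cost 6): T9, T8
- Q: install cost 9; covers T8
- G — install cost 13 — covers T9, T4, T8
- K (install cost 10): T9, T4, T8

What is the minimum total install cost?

10

K alone covers T9, T4, T8 — every target.
Total install cost: 10.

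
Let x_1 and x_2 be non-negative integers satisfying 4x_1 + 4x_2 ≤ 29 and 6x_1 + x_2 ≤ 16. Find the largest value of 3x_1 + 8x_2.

56

Relaxing integrality, the LP optimum is 58.00 at (x_1,x_2) = (0, 7.25), which is not an integer point.
(x_1,x_2)=(0,7): 4·0+4·7=28≤29, 6·0+1·7=7≤16, objective 56.
(x_1,x_2)=(1,6): 4·1+4·6=28≤29, 6·1+1·6=12≤16, objective 51.
(x_1,x_2)=(0,6): 4·0+4·6=24≤29, 6·0+1·6=6≤16, objective 48.
No feasible integer point exceeds 56.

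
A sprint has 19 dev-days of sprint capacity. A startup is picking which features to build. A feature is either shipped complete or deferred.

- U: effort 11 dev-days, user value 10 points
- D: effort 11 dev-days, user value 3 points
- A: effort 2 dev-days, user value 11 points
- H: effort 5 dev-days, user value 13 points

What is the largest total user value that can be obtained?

34

Allowing fractional choices, the relaxed optimum would be about 34.3, but features are indivisible.
D + A + H: effort 11 + 2 + 5 = 18 ≤ 19, user value 3 + 11 + 13 = 27.
U + A + H: effort 11 + 2 + 5 = 18 ≤ 19, user value 10 + 11 + 13 = 34.
Best is U, A, and H with total user value 34.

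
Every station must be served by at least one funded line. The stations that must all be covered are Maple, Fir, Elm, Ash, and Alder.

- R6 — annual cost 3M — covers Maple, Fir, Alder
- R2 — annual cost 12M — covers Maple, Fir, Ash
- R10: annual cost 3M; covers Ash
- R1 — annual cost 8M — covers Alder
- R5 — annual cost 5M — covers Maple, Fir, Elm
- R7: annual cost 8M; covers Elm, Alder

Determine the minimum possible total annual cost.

11

Choose R6, R10, and R5: together they cover Maple, Fir, Elm, Ash, Alder — every station.
Total annual cost: 3 + 3 + 5 = 11.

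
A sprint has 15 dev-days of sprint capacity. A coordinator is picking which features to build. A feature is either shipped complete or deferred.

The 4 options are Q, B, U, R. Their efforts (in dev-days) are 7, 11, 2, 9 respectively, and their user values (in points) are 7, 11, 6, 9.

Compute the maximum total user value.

Allowing fractional choices, the relaxed optimum would be about 19.0, but features are indivisible.
Q + U: effort 7 + 2 = 9 ≤ 15, user value 7 + 6 = 13.
U + R: effort 2 + 9 = 11 ≤ 15, user value 6 + 9 = 15.
B + U: effort 11 + 2 = 13 ≤ 15, user value 11 + 6 = 17.
Best is B and U with total user value 17.

17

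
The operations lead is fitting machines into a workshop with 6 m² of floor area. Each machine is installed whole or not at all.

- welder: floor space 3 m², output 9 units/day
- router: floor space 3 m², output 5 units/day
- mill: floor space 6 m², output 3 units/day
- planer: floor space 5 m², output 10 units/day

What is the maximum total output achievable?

14

Allowing fractional choices, the relaxed optimum would be about 15.0, but machines are indivisible.
planer: floor space 5 ≤ 6, output 10.
welder + router: floor space 3 + 3 = 6 ≤ 6, output 9 + 5 = 14.
Best is welder and router with total output 14.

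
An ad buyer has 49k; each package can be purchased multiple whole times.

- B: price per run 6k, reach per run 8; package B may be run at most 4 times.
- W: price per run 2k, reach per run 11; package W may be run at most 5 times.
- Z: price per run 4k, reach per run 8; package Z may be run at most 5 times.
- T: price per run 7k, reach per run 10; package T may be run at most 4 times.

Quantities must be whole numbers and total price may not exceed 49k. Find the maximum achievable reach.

121

3×B, 5×W, and 5×Z: price 48 ≤ 49, reach 3·8 + 5·11 + 5·8 = 119.
2×B, 5×W, 5×Z, and 1×T: price 49 ≤ 49, reach 2·8 + 5·11 + 5·8 + 1·10 = 121.
Best is 121.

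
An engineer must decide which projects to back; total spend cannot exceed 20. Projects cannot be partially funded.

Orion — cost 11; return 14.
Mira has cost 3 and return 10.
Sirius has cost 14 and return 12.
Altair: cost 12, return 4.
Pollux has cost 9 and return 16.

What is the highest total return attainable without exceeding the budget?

30

Allowing fractional choices, the relaxed optimum would be about 36.2, but projects are indivisible.
Mira + Pollux: cost 3 + 9 = 12 ≤ 20, return 10 + 16 = 26.
Orion + Mira: cost 11 + 3 = 14 ≤ 20, return 14 + 10 = 24.
Orion + Pollux: cost 11 + 9 = 20 ≤ 20, return 14 + 16 = 30.
Best is Orion and Pollux with total return 30.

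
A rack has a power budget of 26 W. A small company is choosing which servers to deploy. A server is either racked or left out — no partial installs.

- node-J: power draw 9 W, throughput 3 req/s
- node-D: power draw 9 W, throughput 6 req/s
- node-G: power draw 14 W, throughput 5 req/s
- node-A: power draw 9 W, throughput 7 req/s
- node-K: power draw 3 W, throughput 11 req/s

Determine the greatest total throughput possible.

node-D + node-G + node-K: power draw 9 + 14 + 3 = 26 ≤ 26, throughput 6 + 5 + 11 = 22.
node-D + node-A + node-K: power draw 9 + 9 + 3 = 21 ≤ 26, throughput 6 + 7 + 11 = 24.
node-G + node-A + node-K: power draw 14 + 9 + 3 = 26 ≤ 26, throughput 5 + 7 + 11 = 23.
Best is node-D, node-A, and node-K with total throughput 24.

24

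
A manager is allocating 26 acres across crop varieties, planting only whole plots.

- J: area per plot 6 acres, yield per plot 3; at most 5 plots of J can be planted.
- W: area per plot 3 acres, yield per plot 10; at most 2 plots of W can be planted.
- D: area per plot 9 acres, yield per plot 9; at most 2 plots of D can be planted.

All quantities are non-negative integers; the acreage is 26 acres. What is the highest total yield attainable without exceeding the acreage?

38

This is a bounded integer knapsack.
Take 2×W and 2×D: area 24 ≤ 26, yield 2·10 + 2·9 = 38.
W has the best ratio (10/3) and is taken to its limit of 2; remaining capacity is filled optimally with the others.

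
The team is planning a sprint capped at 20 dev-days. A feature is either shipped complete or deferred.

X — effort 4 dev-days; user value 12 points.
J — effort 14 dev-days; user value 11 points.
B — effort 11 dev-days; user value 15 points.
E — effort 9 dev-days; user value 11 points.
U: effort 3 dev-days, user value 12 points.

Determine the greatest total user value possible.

Allowing fractional choices, the relaxed optimum would be about 41.4, but features are indivisible.
B + U: effort 11 + 3 = 14 ≤ 20, user value 15 + 12 = 27.
X + E + U: effort 4 + 9 + 3 = 16 ≤ 20, user value 12 + 11 + 12 = 35.
X + B + U: effort 4 + 11 + 3 = 18 ≤ 20, user value 12 + 15 + 12 = 39.
Best is X, B, and U with total user value 39.

39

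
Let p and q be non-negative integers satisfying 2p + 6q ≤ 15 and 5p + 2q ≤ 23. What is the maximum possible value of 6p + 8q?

32

Relaxing integrality, the LP optimum is 33.85 at (p,q) = (4.15, 1.12), which is not an integer point.
(p,q)=(4,1): 2·4+6·1=14≤15, 5·4+2·1=22≤23, objective 32.
(p,q)=(3,1): 2·3+6·1=12≤15, 5·3+2·1=17≤23, objective 26.
(p,q)=(4,0): 2·4+6·0=8≤15, 5·4+2·0=20≤23, objective 24.
(p,q)=(3,0): 2·3+6·0=6≤15, 5·3+2·0=15≤23, objective 18.
Maximum is 32 at (p,q)=(4,1).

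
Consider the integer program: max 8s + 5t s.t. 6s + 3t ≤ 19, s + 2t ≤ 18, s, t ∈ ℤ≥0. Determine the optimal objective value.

The continuous relaxation peaks at (0, 6.33) with value 31.67; rounding to a feasible lattice point costs some objective.
(s,t)=(0,6): 6·0+3·6=18≤19, 1·0+2·6=12≤18, objective 30.
(s,t)=(0,5): 6·0+3·5=15≤19, 1·0+2·5=10≤18, objective 25.
Maximum is 30 at (s,t)=(0,6).

30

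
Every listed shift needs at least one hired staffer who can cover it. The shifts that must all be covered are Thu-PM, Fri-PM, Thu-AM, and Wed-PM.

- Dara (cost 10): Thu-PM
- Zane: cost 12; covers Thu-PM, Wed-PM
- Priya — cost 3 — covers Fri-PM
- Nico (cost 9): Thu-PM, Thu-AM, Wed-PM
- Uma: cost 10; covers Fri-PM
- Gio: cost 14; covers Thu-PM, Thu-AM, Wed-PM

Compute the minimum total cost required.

12

Choose Priya and Nico: together they cover Thu-PM, Fri-PM, Thu-AM, Wed-PM — every shift.
Total cost: 3 + 9 = 12.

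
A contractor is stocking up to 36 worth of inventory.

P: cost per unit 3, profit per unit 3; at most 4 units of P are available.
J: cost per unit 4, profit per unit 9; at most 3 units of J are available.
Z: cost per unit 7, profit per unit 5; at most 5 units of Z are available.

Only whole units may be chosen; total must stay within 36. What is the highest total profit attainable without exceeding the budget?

46

This is a bounded integer knapsack.
1×P, 3×J, and 3×Z: cost 36 ≤ 36, profit 1·3 + 3·9 + 3·5 = 45.
3×P, 3×J, and 2×Z: cost 35 ≤ 36, profit 3·3 + 3·9 + 2·5 = 46.
Best is 46.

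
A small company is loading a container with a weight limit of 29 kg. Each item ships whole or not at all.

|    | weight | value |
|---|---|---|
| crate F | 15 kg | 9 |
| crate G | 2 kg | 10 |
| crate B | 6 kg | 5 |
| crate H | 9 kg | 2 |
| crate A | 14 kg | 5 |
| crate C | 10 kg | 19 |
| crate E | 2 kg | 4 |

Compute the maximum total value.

This is an integer program with binary decision variables.
Take crate F, crate G, crate C, and crate E: weight 15 + 2 + 10 + 2 = 29 ≤ 29, value 9 + 10 + 19 + 4 = 42.
No other feasible combination does better.

42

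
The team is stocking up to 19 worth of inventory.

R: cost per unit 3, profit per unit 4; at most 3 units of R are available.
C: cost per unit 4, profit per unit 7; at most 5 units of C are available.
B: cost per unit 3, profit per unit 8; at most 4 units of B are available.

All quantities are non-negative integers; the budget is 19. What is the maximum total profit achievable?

43

1×R, 1×C, and 4×B: cost 19 ≤ 19, profit 1·4 + 1·7 + 4·8 = 43.
2×R and 4×B: cost 18 ≤ 19, profit 2·4 + 4·8 = 40.
Best is 43.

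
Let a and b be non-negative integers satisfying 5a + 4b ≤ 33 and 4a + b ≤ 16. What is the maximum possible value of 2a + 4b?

32

The continuous relaxation peaks at (0, 8.25) with value 33.00; rounding to a feasible lattice point costs some objective.
(a,b)=(0,8): 5·0+4·8=32≤33, 4·0+1·8=8≤16, objective 32.
(a,b)=(1,7): 5·1+4·7=33≤33, 4·1+1·7=11≤16, objective 30.
(a,b)=(0,7): 5·0+4·7=28≤33, 4·0+1·7=7≤16, objective 28.
The best lattice point is (0,8), giving 32.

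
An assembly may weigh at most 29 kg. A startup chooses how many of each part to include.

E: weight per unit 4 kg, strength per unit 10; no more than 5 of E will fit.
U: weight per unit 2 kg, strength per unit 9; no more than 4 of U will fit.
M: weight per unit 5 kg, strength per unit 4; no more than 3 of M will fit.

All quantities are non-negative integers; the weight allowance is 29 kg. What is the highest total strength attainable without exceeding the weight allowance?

86

This is a bounded integer knapsack.
4×E, 4×U, and 1×M: weight 29 ≤ 29, strength 4·10 + 4·9 + 1·4 = 80.
5×E and 4×U: weight 28 ≤ 29, strength 5·10 + 4·9 = 86.
Best is 86.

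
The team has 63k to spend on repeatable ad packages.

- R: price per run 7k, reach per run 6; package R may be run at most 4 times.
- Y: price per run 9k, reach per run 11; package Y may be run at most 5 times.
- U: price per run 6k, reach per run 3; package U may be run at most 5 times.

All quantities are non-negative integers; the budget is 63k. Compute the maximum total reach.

Y has the best ratio (11/9); taking only Y gives at most 5×11 = 55 (stopped by the supply cap of 5).
Mixing does better — 2×R and 5×Y: price 59 ≤ 63, reach 2·6 + 5·11 = 67.

67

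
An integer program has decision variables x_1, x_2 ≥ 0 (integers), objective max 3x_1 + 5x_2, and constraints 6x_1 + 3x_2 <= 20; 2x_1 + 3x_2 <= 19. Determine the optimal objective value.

(x_1,x_2)=(0,6): 6·0+3·6=18≤20, 2·0+3·6=18≤19, objective 30.
(x_1,x_2)=(0,5): 6·0+3·5=15≤20, 2·0+3·5=15≤19, objective 25.
No feasible integer point exceeds 30.

30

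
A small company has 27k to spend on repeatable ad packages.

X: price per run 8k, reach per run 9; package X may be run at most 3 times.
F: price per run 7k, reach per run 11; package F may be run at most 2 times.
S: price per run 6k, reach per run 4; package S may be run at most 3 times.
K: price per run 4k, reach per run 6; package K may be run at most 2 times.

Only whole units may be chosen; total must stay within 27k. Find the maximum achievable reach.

37

2×X, 1×F, and 1×K: price 27 ≤ 27, reach 2·9 + 1·11 + 1·6 = 35.
1×X, 2×F, and 1×K: price 26 ≤ 27, reach 1·9 + 2·11 + 1·6 = 37.
Best is 37.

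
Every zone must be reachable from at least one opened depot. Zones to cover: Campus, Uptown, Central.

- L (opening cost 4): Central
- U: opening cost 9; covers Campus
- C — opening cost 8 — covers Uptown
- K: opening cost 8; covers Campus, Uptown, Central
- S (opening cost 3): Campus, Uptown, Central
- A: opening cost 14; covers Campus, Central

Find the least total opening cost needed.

S alone covers Campus, Uptown, Central — every zone.
Total opening cost: 3.

3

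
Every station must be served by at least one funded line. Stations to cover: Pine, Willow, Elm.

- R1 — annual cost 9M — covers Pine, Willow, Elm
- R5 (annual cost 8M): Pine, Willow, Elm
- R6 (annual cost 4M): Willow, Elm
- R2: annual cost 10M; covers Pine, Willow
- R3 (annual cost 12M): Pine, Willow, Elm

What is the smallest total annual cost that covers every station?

8

This is an integer covering problem.
The greedy cost-per-new-station heuristic would pick R6 and R5 for 12, but a cheaper cover exists.
R5 alone covers Pine, Willow, Elm — every station.
Total annual cost: 8.
No cover costs less than 8.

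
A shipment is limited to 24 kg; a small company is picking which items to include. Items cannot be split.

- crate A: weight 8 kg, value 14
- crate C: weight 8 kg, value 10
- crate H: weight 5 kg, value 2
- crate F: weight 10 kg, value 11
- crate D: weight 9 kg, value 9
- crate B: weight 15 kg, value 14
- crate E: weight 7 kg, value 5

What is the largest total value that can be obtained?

This is an integer program with binary decision variables.
crate A + crate C + crate E: weight 8 + 8 + 7 = 23 ≤ 24, value 14 + 10 + 5 = 29.
crate A + crate B: weight 8 + 15 = 23 ≤ 24, value 14 + 14 = 28.
Best is crate A, crate C, and crate E with total value 29.

29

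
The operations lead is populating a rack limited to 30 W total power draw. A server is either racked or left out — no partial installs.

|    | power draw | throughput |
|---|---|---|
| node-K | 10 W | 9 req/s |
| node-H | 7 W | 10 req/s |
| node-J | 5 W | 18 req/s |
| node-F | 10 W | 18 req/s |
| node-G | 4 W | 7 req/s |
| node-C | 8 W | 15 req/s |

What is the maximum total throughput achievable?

Treat it as a binary knapsack problem.
Allowing fractional choices, the relaxed optimum would be about 62.3, but servers are indivisible.
node-H + node-J + node-F + node-C: power draw 7 + 5 + 10 + 8 = 30 ≤ 30, throughput 10 + 18 + 18 + 15 = 61.
node-J + node-F + node-G + node-C: power draw 5 + 10 + 4 + 8 = 27 ≤ 30, throughput 18 + 18 + 7 + 15 = 58.
Best is node-H, node-J, node-F, and node-C with total throughput 61.

61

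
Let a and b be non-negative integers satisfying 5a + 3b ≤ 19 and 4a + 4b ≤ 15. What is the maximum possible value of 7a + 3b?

21

(a,b)=(3,0): 5·3+3·0=15≤19, 4·3+4·0=12≤15, objective 21.
(a,b)=(2,1): 5·2+3·1=13≤19, 4·2+4·1=12≤15, objective 17.
(a,b)=(2,0): 5·2+3·0=10≤19, 4·2+4·0=8≤15, objective 14.
The best lattice point is (3,0), giving 21.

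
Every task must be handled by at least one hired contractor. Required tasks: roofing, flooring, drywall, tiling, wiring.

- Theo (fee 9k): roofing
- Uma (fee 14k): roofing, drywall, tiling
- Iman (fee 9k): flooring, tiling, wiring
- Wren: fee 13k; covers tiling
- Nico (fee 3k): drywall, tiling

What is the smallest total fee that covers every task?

Choose Theo, Iman, and Nico: together they cover roofing, flooring, drywall, tiling, wiring — every task.
Total fee: 9 + 9 + 3 = 21.
No cover costs less than 21.

21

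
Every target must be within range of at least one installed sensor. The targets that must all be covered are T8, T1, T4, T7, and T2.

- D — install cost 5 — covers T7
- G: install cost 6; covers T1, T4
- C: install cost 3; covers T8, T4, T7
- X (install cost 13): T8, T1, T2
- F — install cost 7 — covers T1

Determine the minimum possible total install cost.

This is an integer covering problem.
The greedy cost-per-new-target heuristic would pick C, G, and X for 22, but a cheaper cover exists.
Choose C and X: together they cover T8, T1, T4, T7, T2 — every target.
Total install cost: 3 + 13 = 16.
No cover costs less than 16.

16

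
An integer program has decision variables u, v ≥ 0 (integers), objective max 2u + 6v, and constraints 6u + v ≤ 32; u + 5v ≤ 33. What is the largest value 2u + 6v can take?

(u,v)=(3,6): 6·3+1·6=24≤32, 1·3+5·6=33≤33, objective 42.
(u,v)=(2,6): 6·2+1·6=18≤32, 1·2+5·6=32≤33, objective 40.
(u,v)=(4,5): 6·4+1·5=29≤32, 1·4+5·5=29≤33, objective 38.
The best lattice point is (3,6), giving 42.

42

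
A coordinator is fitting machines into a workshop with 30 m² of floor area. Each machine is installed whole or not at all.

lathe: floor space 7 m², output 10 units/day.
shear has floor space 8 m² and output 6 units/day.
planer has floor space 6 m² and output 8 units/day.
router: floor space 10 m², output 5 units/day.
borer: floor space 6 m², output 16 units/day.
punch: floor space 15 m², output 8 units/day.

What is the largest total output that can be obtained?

40

Take lathe, shear, planer, and borer: floor space 7 + 8 + 6 + 6 = 27 ≤ 30, output 10 + 6 + 8 + 16 = 40.
No other feasible combination does better.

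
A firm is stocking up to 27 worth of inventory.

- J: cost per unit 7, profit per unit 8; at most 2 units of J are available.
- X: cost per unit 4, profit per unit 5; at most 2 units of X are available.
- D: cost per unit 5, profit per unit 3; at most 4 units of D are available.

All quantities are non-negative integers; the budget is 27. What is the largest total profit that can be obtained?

29

2×J, 2×X, and 1×D: cost 27 ≤ 27, profit 2·8 + 2·5 + 1·3 = 29.
2×J and 2×X: cost 22 ≤ 27, profit 2·8 + 2·5 = 26.
Best is 29.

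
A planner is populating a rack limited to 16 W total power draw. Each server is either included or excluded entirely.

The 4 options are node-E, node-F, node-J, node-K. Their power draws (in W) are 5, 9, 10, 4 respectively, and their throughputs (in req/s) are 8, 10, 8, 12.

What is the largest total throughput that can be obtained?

22

Allowing fractional choices, the relaxed optimum would be about 27.8, but servers are indivisible.
node-E + node-K: power draw 5 + 4 = 9 ≤ 16, throughput 8 + 12 = 20.
node-F + node-K: power draw 9 + 4 = 13 ≤ 16, throughput 10 + 12 = 22.
Best is node-F and node-K with total throughput 22.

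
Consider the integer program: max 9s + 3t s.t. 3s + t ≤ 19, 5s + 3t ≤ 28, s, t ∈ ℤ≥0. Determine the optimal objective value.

48

(s,t)=(5,1): 3·5+1·1=16≤19, 5·5+3·1=28≤28, objective 48.
(s,t)=(5,0): 3·5+1·0=15≤19, 5·5+3·0=25≤28, objective 45.
(s,t)=(4,2): 3·4+1·2=14≤19, 5·4+3·2=26≤28, objective 42.
No feasible integer point exceeds 48.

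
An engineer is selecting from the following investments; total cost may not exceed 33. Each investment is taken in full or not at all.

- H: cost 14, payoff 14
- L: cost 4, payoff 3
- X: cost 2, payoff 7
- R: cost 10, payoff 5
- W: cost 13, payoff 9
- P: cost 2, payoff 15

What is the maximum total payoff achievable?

Allowing fractional choices, the relaxed optimum would be about 46.6, but investments are indivisible.
H + L + X + R + P: cost 14 + 4 + 2 + 10 + 2 = 32 ≤ 33, payoff 14 + 3 + 7 + 5 + 15 = 44.
H + X + W + P: cost 14 + 2 + 13 + 2 = 31 ≤ 33, payoff 14 + 7 + 9 + 15 = 45.
Best is H, X, W, and P with total payoff 45.

45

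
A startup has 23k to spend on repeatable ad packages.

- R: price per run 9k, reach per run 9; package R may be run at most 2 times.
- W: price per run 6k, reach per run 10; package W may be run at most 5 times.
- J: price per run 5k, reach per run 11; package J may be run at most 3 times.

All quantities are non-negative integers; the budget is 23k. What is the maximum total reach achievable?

J has the best ratio (11/5); taking only J gives at most 3×11 = 33 (stopped by the supply cap of 3).
Mixing does better — 1×W and 3×J: price 21 ≤ 23, reach 1·10 + 3·11 = 43.

43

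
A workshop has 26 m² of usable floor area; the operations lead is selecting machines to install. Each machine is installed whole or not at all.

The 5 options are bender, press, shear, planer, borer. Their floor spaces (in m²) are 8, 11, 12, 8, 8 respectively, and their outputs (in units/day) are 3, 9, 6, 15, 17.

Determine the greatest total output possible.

Take bender, planer, and borer: floor space 8 + 8 + 8 = 24 ≤ 26, output 3 + 15 + 17 = 35.
No other feasible combination does better.

35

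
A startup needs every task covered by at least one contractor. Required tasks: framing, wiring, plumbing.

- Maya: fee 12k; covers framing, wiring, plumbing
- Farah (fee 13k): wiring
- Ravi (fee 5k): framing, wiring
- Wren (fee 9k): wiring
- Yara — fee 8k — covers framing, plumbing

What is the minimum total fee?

Maya alone covers framing, wiring, plumbing — every task.
Total fee: 12.

12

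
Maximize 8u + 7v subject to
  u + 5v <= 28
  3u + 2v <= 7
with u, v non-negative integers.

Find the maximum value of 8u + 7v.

22

The continuous relaxation peaks at (0, 3.5) with value 24.50; rounding to a feasible lattice point costs some objective.
(u,v)=(1,2) is feasible, giving 22.
(u,v)=(0,3) is feasible, giving 21.
(u,v)=(1,1) is feasible, giving 15.
(u,v)=(0,2) is feasible, giving 14.
No feasible integer point exceeds 22.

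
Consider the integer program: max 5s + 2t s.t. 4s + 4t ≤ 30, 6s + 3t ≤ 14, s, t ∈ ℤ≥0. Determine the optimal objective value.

10

(s,t)=(2,0): 4·2+4·0=8≤30, 6·2+3·0=12≤14, objective 10.
(s,t)=(1,1): 4·1+4·1=8≤30, 6·1+3·1=9≤14, objective 7.
(s,t)=(1,0): 4·1+4·0=4≤30, 6·1+3·0=6≤14, objective 5.
No feasible integer point exceeds 10.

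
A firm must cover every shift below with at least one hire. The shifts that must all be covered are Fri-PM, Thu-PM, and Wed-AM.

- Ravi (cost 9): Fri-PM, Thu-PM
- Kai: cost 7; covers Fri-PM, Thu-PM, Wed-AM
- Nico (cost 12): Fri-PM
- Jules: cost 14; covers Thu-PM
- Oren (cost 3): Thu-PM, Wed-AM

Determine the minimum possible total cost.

7

Kai alone covers Fri-PM, Thu-PM, Wed-AM — every shift.
Total cost: 7.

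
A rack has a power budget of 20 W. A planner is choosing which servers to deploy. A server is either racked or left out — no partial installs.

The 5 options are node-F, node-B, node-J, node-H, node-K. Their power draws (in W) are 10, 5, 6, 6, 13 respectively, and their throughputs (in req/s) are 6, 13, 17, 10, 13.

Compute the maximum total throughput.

40

Treat it as a binary knapsack problem.
Allowing fractional choices, the relaxed optimum would be about 43.0, but servers are indivisible.
node-B + node-J + node-H: power draw 5 + 6 + 6 = 17 ≤ 20, throughput 13 + 17 + 10 = 40.
node-J + node-K: power draw 6 + 13 = 19 ≤ 20, throughput 17 + 13 = 30.
node-B + node-J: power draw 5 + 6 = 11 ≤ 20, throughput 13 + 17 = 30.
Best is node-B, node-J, and node-H with total throughput 40.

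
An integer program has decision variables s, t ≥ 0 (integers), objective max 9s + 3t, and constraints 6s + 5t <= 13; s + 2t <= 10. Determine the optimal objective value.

The continuous relaxation peaks at (2.17, 0) with value 19.50; rounding to a feasible lattice point costs some objective.
(s,t)=(2,0): 6·2+5·0=12≤13, 1·2+2·0=2≤10, objective 18.
(s,t)=(1,1): 6·1+5·1=11≤13, 1·1+2·1=3≤10, objective 12.
(s,t)=(1,0): 6·1+5·0=6≤13, 1·1+2·0=1≤10, objective 9.
The best lattice point is (2,0), giving 18.

18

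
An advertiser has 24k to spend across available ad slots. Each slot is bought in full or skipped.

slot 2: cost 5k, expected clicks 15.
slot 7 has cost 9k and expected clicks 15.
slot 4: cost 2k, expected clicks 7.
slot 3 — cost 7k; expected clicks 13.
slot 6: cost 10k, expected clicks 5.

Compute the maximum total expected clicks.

Take slot 2, slot 7, slot 4, and slot 3: cost 5 + 9 + 2 + 7 = 23 ≤ 24, expected clicks 15 + 15 + 7 + 13 = 50.
No other feasible combination does better.

50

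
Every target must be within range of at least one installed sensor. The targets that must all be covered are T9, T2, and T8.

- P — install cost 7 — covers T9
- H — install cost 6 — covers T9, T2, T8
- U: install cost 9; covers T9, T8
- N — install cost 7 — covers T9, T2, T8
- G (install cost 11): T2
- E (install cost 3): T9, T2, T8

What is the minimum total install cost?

This is an integer covering problem.
E alone covers T9, T2, T8 — every target.
Total install cost: 3.
No cover costs less than 3.

3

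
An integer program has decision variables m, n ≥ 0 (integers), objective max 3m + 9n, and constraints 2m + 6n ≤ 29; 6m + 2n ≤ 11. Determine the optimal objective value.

(m,n)=(0,4) is feasible, giving 36.
(m,n)=(0,3) is feasible, giving 27.
No feasible integer point exceeds 36.

36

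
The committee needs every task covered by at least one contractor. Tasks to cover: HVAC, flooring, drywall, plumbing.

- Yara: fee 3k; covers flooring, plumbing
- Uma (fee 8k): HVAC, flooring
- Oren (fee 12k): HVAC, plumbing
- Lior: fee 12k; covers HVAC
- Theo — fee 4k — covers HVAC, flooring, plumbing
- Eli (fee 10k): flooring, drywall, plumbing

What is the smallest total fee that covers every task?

Choose Theo and Eli: together they cover HVAC, flooring, drywall, plumbing — every task.
Total fee: 4 + 10 = 14.
No cover costs less than 14.

14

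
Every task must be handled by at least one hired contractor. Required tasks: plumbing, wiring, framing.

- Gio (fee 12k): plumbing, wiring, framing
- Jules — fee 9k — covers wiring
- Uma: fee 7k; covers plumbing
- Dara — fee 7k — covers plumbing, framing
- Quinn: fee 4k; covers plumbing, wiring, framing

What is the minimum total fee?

4

Quinn alone covers plumbing, wiring, framing — every task.
Total fee: 4.
No cover costs less than 4.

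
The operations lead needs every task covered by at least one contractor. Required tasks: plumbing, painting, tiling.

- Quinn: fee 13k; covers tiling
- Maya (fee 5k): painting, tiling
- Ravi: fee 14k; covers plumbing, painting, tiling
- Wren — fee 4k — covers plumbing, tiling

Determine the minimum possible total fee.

This is a weighted set-cover instance.
Choose Maya and Wren: together they cover plumbing, painting, tiling — every task.
Total fee: 5 + 4 = 9.
No cover costs less than 9.

9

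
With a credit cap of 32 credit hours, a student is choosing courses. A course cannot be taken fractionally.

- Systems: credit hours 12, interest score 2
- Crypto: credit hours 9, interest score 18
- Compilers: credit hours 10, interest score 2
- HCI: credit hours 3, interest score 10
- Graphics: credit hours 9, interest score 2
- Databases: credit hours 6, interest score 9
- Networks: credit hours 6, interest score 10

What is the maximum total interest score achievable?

47

Crypto + Compilers + HCI + Networks: credit hours 9 + 10 + 3 + 6 = 28 ≤ 32, interest score 18 + 2 + 10 + 10 = 40.
Crypto + HCI + Databases + Networks: credit hours 9 + 3 + 6 + 6 = 24 ≤ 32, interest score 18 + 10 + 9 + 10 = 47.
Crypto + HCI + Graphics + Networks: credit hours 9 + 3 + 9 + 6 = 27 ≤ 32, interest score 18 + 10 + 2 + 10 = 40.
Best is Crypto, HCI, Databases, and Networks with total interest score 47.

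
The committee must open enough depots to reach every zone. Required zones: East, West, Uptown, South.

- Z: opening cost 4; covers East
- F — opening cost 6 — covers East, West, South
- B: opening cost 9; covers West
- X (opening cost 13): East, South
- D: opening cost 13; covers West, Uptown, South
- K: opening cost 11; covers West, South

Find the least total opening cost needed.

The greedy cost-per-new-zone heuristic would pick F and D for 19, but a cheaper cover exists.
Choose Z and D: together they cover East, West, Uptown, South — every zone.
Total opening cost: 4 + 13 = 17.
No cover costs less than 17.

17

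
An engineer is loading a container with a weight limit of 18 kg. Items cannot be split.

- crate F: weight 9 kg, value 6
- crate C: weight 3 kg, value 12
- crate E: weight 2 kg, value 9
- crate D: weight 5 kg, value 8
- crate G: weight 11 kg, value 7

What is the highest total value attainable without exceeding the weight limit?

29

Take crate C, crate E, and crate D: weight 3 + 2 + 5 = 10 ≤ 18, value 12 + 9 + 8 = 29.
No other feasible combination does better.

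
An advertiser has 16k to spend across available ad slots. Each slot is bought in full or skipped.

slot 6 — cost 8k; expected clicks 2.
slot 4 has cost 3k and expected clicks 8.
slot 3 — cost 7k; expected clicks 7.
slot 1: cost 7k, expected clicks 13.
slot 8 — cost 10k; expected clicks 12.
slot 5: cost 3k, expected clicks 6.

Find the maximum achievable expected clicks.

27

Allowing fractional choices, the relaxed optimum would be about 30.6, but ad slots are indivisible.
slot 4 + slot 1: cost 3 + 7 = 10 ≤ 16, expected clicks 8 + 13 = 21.
slot 4 + slot 8 + slot 5: cost 3 + 10 + 3 = 16 ≤ 16, expected clicks 8 + 12 + 6 = 26.
slot 4 + slot 1 + slot 5: cost 3 + 7 + 3 = 13 ≤ 16, expected clicks 8 + 13 + 6 = 27.
Best is slot 4, slot 1, and slot 5 with total expected clicks 27.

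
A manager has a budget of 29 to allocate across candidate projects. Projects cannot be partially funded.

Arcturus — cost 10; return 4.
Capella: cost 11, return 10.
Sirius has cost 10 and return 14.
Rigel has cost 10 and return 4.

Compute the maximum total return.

24

This is a 0-1 knapsack instance.
Allowing fractional choices, the relaxed optimum would be about 27.2, but projects are indivisible.
Capella + Sirius: cost 11 + 10 = 21 ≤ 29, return 10 + 14 = 24.
Sirius + Rigel: cost 10 + 10 = 20 ≤ 29, return 14 + 4 = 18.
Arcturus + Sirius: cost 10 + 10 = 20 ≤ 29, return 4 + 14 = 18.
Best is Capella and Sirius with total return 24.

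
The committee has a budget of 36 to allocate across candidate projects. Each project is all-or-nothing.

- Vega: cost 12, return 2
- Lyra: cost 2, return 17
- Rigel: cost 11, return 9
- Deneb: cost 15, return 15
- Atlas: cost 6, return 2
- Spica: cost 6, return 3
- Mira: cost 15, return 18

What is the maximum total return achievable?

50

Take Lyra, Deneb, and Mira: cost 2 + 15 + 15 = 32 ≤ 36, return 17 + 15 + 18 = 50.
No other feasible combination does better.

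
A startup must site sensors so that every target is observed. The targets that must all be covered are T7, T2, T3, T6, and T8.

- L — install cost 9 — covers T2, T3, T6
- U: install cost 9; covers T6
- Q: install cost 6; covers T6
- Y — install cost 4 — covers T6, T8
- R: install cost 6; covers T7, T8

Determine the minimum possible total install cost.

Choose L and R: together they cover T7, T2, T3, T6, T8 — every target.
Total install cost: 9 + 6 = 15.

15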